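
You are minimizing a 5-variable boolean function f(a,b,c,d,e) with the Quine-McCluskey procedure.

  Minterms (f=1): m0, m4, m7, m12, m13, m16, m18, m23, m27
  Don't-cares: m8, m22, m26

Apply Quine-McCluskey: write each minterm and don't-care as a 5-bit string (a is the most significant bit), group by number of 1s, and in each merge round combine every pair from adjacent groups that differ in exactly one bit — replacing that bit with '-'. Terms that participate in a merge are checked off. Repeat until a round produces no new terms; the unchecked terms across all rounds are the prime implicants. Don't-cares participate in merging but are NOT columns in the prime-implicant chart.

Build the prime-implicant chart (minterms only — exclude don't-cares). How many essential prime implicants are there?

4

[col 0] 00000*, 00100*, 00111*, 01000*, 01100*, 01101*, 10000*, 10010*, 10110*, 10111*, 11010*, 11011*
[col 1] -0000, -0111, 0-000*, 0-100*, 00-00*, 01-00*, 0110-, 1-010, 10-10, 100-0, 1011-, 1101-
[col 2] 0--00
Prime implicants: -0000, -0111, 0--00, 0110-, 1-010, 10-10, 100-0, 1011-, 1101-
PI chart (minterm → PIs covering it):
  0 | -0000,0--00
  4 | 0--00  (sole → essential)
  7 | -0111  (sole → essential)
  12 | 0--00,0110-
  13 | 0110-  (sole → essential)
  16 | -0000,100-0
  18 | 1-010,10-10,100-0
  23 | -0111,1011-
  27 | 1101-  (sole → essential)
Essential prime implicants: -0111, 0--00, 0110-, 1101-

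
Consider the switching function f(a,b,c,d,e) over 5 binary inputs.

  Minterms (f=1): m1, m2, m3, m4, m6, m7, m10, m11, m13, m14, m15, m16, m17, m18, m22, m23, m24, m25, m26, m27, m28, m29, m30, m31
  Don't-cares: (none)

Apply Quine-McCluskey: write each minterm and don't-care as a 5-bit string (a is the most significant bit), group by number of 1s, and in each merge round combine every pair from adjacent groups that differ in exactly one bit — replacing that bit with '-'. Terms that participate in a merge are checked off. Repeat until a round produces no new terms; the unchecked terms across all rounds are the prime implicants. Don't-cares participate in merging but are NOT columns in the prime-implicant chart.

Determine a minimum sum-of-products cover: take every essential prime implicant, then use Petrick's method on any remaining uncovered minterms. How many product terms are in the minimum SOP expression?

Round 0: 00001✓ 00010✓ 00011✓ 00100✓ 00110✓ 00111✓ 01010✓ 01011✓ 01101✓ 01110✓ 01111✓ 10000✓ 10001✓ 10010✓ 10110✓ 10111✓ 11000✓ 11001✓ 11010✓ 11011✓ 11100✓ 11101✓ 11110✓ 11111✓
Round 1: -0001 -0010✓ -0110✓ -0111✓ -1010✓ -1011✓ -1101✓ -1110✓ -1111✓ 0-010✓ 0-011✓ 0-110✓ 0-111✓ 00-10✓ 00-11✓ 000-1 0001-✓ 001-0 0011-✓ 01-10✓ 01-11✓ 0101-✓ 011-1✓ 0111-✓ 1-000✓ 1-001✓ 1-010✓ 1-110✓ 1-111✓ 10-10✓ 100-0✓ 1000-✓ 1011-✓ 11-00✓ 11-01✓ 11-10✓ 11-11✓ 110-0✓ 110-1✓ 1100-✓ 1101-✓ 111-0✓ 111-1✓ 1110-✓ 1111-✓
Round 2: --010✓ --110✓ --111✓ -0-10✓ -011-✓ -1-10✓ -1-11✓ -101-✓ -11-1 -111-✓ 0--10✓ 0--11✓ 0-01-✓ 0-11-✓ 00-1-✓ 01-1-✓ 1--10✓ 1-0-0 1-00- 1-11-✓ 11--0✓ 11--1✓ 11-0-✓ 11-1-✓ 110--✓ 111--✓
Round 3: ---10 --11- -1-1- 0--1- 11---
PIs = {---10, --11-, -0001, -1-1-, -11-1, 0--1-, 000-1, 001-0, 1-0-0, 1-00-, 11---}
Coverage chart:
  m1: -0001,000-1
  m2: ---10,0--1-
  m3: 0--1-,000-1
  m4: 001-0 ←essential
  m6: ---10,--11-,0--1-,001-0
  m7: --11-,0--1-
  m10: ---10,-1-1-,0--1-
  m11: -1-1-,0--1-
  m13: -11-1 ←essential
  m14: ---10,--11-,-1-1-,0--1-
  m15: --11-,-1-1-,-11-1,0--1-
  m16: 1-0-0,1-00-
  m17: -0001,1-00-
  m18: ---10,1-0-0
  m22: ---10,--11-
  m23: --11- ←essential
  m24: 1-0-0,1-00-,11---
  m25: 1-00-,11---
  m26: ---10,-1-1-,1-0-0,11---
  m27: -1-1-,11---
  m28: 11--- ←essential
  m29: -11-1,11---
  m30: ---10,--11-,-1-1-,11---
  m31: --11-,-1-1-,-11-1,11---
Essential: --11-, -11-1, 001-0, 11---
Petrick residual → -0001, 0--1-, 1-0-0
Min cover (7 terms): cd + b'c'd'e + bce + a'd + a'b'ce' + ac'e' + ab

7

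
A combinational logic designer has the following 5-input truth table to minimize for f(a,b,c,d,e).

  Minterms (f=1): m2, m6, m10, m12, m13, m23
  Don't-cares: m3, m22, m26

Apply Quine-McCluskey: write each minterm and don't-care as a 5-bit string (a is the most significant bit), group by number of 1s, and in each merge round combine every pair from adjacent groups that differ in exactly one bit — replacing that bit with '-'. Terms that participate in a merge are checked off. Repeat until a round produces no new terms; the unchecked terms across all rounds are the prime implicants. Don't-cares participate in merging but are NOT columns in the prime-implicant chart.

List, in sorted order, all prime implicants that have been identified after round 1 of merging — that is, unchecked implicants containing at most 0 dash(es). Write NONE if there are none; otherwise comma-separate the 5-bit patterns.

NONE

[col 0] 00010*, 00011*, 00110*, 01010*, 01100*, 01101*, 10110*, 10111*, 11010*
[col 1] -0110, -1010, 0-010, 00-10, 0001-, 0110-, 1011-
Prime implicants: -0110, -1010, 0-010, 00-10, 0001-, 0110-, 1011-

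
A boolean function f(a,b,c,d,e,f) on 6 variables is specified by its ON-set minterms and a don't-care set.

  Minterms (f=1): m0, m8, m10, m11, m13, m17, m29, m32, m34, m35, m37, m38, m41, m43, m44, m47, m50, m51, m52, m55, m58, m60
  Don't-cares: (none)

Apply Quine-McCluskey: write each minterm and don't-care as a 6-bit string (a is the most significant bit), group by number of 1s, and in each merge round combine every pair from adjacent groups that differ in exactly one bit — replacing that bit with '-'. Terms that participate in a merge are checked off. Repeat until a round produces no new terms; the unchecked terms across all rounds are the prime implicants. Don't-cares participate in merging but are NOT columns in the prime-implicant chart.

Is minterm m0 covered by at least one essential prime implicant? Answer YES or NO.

NO

[col 0] 000000*, 001000*, 001010*, 001011*, 001101*, 010001, 011101*, 100000*, 100010*, 100011*, 100101, 100110*, 101001*, 101011*, 101100*, 101111*, 110010*, 110011*, 110100*, 110111*, 111010*, 111100*
[col 1] -00000, -01011, 0-1101, 00-000, 0010-0, 00101-, 1-0010*, 1-0011*, 1-1100, 10-011, 100-10, 1000-0, 10001-*, 101-11, 1010-1, 11-010, 11-100, 110-11, 11001-*
[col 2] 1-001-
Prime implicants: -00000, -01011, 0-1101, 00-000, 0010-0, 00101-, 010001, 1-001-, 1-1100, 10-011, 100-10, 1000-0, 100101, 101-11, 1010-1, 11-010, 11-100, 110-11
PI chart (minterm → PIs covering it):
  0 | -00000,00-000
  8 | 00-000,0010-0
  10 | 0010-0,00101-
  11 | -01011,00101-
  13 | 0-1101  (sole → essential)
  17 | 010001  (sole → essential)
  29 | 0-1101  (sole → essential)
  32 | -00000,1000-0
  34 | 1-001-,100-10,1000-0
  35 | 1-001-,10-011
  37 | 100101  (sole → essential)
  38 | 100-10  (sole → essential)
  41 | 1010-1  (sole → essential)
  43 | -01011,10-011,101-11,1010-1
  44 | 1-1100  (sole → essential)
  47 | 101-11  (sole → essential)
  50 | 1-001-,11-010
  51 | 1-001-,110-11
  52 | 11-100  (sole → essential)
  55 | 110-11  (sole → essential)
  58 | 11-010  (sole → essential)
  60 | 1-1100,11-100
Essential prime implicants: 0-1101, 010001, 1-1100, 100-10, 100101, 101-11, 1010-1, 11-010, 11-100, 110-11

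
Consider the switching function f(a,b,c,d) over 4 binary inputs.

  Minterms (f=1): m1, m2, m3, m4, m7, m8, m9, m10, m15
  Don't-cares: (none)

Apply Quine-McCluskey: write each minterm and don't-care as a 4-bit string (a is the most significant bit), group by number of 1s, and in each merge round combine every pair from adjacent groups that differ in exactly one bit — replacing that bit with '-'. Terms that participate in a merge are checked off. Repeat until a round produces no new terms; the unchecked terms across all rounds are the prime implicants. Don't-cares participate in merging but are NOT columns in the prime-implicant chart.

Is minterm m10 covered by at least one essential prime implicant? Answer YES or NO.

NO

Round 0: 0001✓ 0010✓ 0011✓ 0100 0111✓ 1000✓ 1001✓ 1010✓ 1111✓
Round 1: -001 -010 -111 0-11 00-1 001- 10-0 100-
PIs = {-001, -010, -111, 0-11, 00-1, 001-, 0100, 10-0, 100-}
Coverage chart:
  m1: -001,00-1
  m2: -010,001-
  m3: 0-11,00-1,001-
  m4: 0100 ←essential
  m7: -111,0-11
  m8: 10-0,100-
  m9: -001,100-
  m10: -010,10-0
  m15: -111 ←essential
Essential: -111, 0100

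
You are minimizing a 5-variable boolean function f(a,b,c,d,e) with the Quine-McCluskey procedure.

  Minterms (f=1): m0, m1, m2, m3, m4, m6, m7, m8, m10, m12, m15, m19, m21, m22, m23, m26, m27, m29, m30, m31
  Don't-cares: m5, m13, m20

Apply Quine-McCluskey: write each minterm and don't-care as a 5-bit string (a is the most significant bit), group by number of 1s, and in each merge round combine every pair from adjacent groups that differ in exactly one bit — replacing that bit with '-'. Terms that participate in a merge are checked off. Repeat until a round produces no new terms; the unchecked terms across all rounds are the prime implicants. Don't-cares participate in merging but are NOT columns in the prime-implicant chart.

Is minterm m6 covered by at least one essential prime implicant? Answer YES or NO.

YES

size-2^0 implicants → 00000(✓)  00001(✓)  00010(✓)  00011(✓)  00100(✓)  00101(✓)  00110(✓)  00111(✓)  01000(✓)  01010(✓)  01100(✓)  01101(✓)  01111(✓)  10011(✓)  10100(✓)  10101(✓)  10110(✓)  10111(✓)  11010(✓)  11011(✓)  11101(✓)  11110(✓)  11111(✓)
size-2^1 implicants → -0011(✓)  -0100(✓)  -0101(✓)  -0110(✓)  -0111(✓)  -1010  -1101(✓)  -1111(✓)  0-000(✓)  0-010(✓)  0-100(✓)  0-101(✓)  0-111(✓)  00-00(✓)  00-01(✓)  00-10(✓)  00-11(✓)  000-0(✓)  000-1(✓)  0000-(✓)  0001-(✓)  001-0(✓)  001-1(✓)  0010-(✓)  0011-(✓)  01-00(✓)  010-0(✓)  011-1(✓)  0110-(✓)  1-011(✓)  1-101(✓)  1-110(✓)  1-111(✓)  10-11(✓)  101-0(✓)  101-1(✓)  1010-(✓)  1011-(✓)  11-10(✓)  11-11(✓)  1101-(✓)  111-1(✓)  1111-(✓)
size-2^2 implicants → --101(✓)  --111(✓)  -0-11  -01-0(✓)  -01-1(✓)  -010-(✓)  -011-(✓)  -11-1(✓)  0--00  0-0-0  0-1-1(✓)  0-10-  00--0(✓)  00--1(✓)  00-0-(✓)  00-1-(✓)  000--(✓)  001--(✓)  1--11  1-1-1(✓)  1-11-  101--(✓)  11-1-
size-2^3 implicants → --1-1  -01--  00---
Unchecked terms (primes): --1-1, -0-11, -01--, -1010, 0--00, 0-0-0, 0-10-, 00---, 1--11, 1-11-, 11-1-
Minterm coverage:
  m0 ⊆ 0--00,0-0-0,00---
  m1 ⊆ 00--- [E]
  m2 ⊆ 0-0-0,00---
  m3 ⊆ -0-11,00---
  m4 ⊆ -01--,0--00,0-10-,00---
  m6 ⊆ -01--,00---
  m7 ⊆ --1-1,-0-11,-01--,00---
  m8 ⊆ 0--00,0-0-0
  m10 ⊆ -1010,0-0-0
  m12 ⊆ 0--00,0-10-
  m15 ⊆ --1-1 [E]
  m19 ⊆ -0-11,1--11
  m21 ⊆ --1-1,-01--
  m22 ⊆ -01--,1-11-
  m23 ⊆ --1-1,-0-11,-01--,1--11,1-11-
  m26 ⊆ -1010,11-1-
  m27 ⊆ 1--11,11-1-
  m29 ⊆ --1-1 [E]
  m30 ⊆ 1-11-,11-1-
  m31 ⊆ --1-1,1--11,1-11-,11-1-
E = {--1-1, 00---}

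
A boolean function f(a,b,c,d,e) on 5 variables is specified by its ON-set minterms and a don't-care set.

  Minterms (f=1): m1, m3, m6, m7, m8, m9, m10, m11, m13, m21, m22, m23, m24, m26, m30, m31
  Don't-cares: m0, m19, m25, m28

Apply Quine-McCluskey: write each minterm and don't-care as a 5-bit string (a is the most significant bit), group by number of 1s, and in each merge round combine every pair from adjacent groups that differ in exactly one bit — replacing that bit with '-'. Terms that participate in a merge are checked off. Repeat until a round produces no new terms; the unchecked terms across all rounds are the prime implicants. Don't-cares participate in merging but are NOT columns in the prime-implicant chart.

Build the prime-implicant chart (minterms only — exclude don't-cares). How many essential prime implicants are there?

4

Round 0: 00000✓ 00001✓ 00011✓ 00110✓ 00111✓ 01000✓ 01001✓ 01010✓ 01011✓ 01101✓ 10011✓ 10101✓ 10110✓ 10111✓ 11000✓ 11001✓ 11010✓ 11100✓ 11110✓ 11111✓
Round 1: -0011✓ -0110✓ -0111✓ -1000✓ -1001✓ -1010✓ 0-000✓ 0-001✓ 0-011✓ 00-11✓ 000-1✓ 0000-✓ 0011-✓ 01-01 010-0✓ 010-1✓ 0100-✓ 0101-✓ 1-110✓ 1-111✓ 10-11✓ 101-1 1011-✓ 11-00✓ 11-10✓ 110-0✓ 1100-✓ 111-0✓ 1111-✓
Round 2: -0-11 -011- -10-0 -100- 0-0-1 0-00- 010-- 1-11- 11--0
PIs = {-0-11, -011-, -10-0, -100-, 0-0-1, 0-00-, 01-01, 010--, 1-11-, 101-1, 11--0}
Coverage chart:
  m1: 0-0-1,0-00-
  m3: -0-11,0-0-1
  m6: -011- ←essential
  m7: -0-11,-011-
  m8: -10-0,-100-,0-00-,010--
  m9: -100-,0-0-1,0-00-,01-01,010--
  m10: -10-0,010--
  m11: 0-0-1,010--
  m13: 01-01 ←essential
  m21: 101-1 ←essential
  m22: -011-,1-11-
  m23: -0-11,-011-,1-11-,101-1
  m24: -10-0,-100-,11--0
  m26: -10-0,11--0
  m30: 1-11-,11--0
  m31: 1-11- ←essential
Essential: -011-, 01-01, 1-11-, 101-1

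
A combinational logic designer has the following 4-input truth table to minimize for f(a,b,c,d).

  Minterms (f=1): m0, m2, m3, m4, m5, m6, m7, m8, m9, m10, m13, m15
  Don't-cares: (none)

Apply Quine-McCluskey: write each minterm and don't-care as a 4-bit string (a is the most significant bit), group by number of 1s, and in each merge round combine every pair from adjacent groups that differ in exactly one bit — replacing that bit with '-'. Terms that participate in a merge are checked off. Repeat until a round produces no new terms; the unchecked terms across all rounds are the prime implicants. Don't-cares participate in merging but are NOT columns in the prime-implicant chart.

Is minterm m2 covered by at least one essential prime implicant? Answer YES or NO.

[col 0] 0000*, 0010*, 0011*, 0100*, 0101*, 0110*, 0111*, 1000*, 1001*, 1010*, 1101*, 1111*
[col 1] -000*, -010*, -101*, -111*, 0-00*, 0-10*, 0-11*, 00-0*, 001-*, 01-0*, 01-1*, 010-*, 011-*, 1-01, 10-0*, 100-, 11-1*
[col 2] -0-0, -1-1, 0--0, 0-1-, 01--
Prime implicants: -0-0, -1-1, 0--0, 0-1-, 01--, 1-01, 100-
PI chart (minterm → PIs covering it):
  0 | -0-0,0--0
  2 | -0-0,0--0,0-1-
  3 | 0-1-  (sole → essential)
  4 | 0--0,01--
  5 | -1-1,01--
  6 | 0--0,0-1-,01--
  7 | -1-1,0-1-,01--
  8 | -0-0,100-
  9 | 1-01,100-
  10 | -0-0  (sole → essential)
  13 | -1-1,1-01
  15 | -1-1  (sole → essential)
Essential prime implicants: -0-0, -1-1, 0-1-

YES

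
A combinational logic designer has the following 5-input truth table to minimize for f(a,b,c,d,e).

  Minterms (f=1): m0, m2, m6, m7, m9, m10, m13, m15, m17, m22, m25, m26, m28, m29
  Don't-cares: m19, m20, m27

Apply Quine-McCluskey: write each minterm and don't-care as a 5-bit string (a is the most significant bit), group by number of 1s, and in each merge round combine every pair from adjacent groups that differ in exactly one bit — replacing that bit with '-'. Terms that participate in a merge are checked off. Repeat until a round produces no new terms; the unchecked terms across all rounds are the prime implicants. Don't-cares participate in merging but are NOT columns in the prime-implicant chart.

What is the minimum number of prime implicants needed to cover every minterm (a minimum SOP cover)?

[col 0] 00000*, 00010*, 00110*, 00111*, 01001*, 01010*, 01101*, 01111*, 10001*, 10011*, 10100*, 10110*, 11001*, 11010*, 11011*, 11100*, 11101*
[col 1] -0110, -1001*, -1010, -1101*, 0-010, 0-111, 00-10, 000-0, 0011-, 01-01*, 011-1, 1-001*, 1-011*, 1-100, 100-1*, 101-0, 11-01*, 110-1*, 1101-, 1110-
[col 2] -1-01, 1-0-1
Prime implicants: -0110, -1-01, -1010, 0-010, 0-111, 00-10, 000-0, 0011-, 011-1, 1-0-1, 1-100, 101-0, 1101-, 1110-
PI chart (minterm → PIs covering it):
  0 | 000-0  (sole → essential)
  2 | 0-010,00-10,000-0
  6 | -0110,00-10,0011-
  7 | 0-111,0011-
  9 | -1-01  (sole → essential)
  10 | -1010,0-010
  13 | -1-01,011-1
  15 | 0-111,011-1
  17 | 1-0-1  (sole → essential)
  22 | -0110,101-0
  25 | -1-01,1-0-1
  26 | -1010,1101-
  28 | 1-100,1110-
  29 | -1-01,1110-
Essential prime implicants: -1-01, 000-0, 1-0-1
Petrick residual → -0110, -1010, 0-111, 1-100
Minimum SOP uses 7 PIs: b'cde' + bd'e + bc'de' + a'cde + a'b'c'e' + ac'e + acd'e'

7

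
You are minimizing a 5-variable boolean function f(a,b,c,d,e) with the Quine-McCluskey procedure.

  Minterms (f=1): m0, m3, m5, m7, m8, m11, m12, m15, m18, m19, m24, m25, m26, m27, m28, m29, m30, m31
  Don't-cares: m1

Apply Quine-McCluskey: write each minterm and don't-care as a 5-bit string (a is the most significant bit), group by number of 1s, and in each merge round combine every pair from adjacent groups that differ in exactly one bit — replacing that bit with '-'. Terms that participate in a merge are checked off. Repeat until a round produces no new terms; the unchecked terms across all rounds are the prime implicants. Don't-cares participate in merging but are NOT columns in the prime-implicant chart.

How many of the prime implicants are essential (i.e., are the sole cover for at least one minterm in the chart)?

size-2^0 implicants → 00000(✓)  00001(✓)  00011(✓)  00101(✓)  00111(✓)  01000(✓)  01011(✓)  01100(✓)  01111(✓)  10010(✓)  10011(✓)  11000(✓)  11001(✓)  11010(✓)  11011(✓)  11100(✓)  11101(✓)  11110(✓)  11111(✓)
size-2^1 implicants → -0011(✓)  -1000(✓)  -1011(✓)  -1100(✓)  -1111(✓)  0-000  0-011(✓)  0-111(✓)  00-01(✓)  00-11(✓)  000-1(✓)  0000-  001-1(✓)  01-00(✓)  01-11(✓)  1-010(✓)  1-011(✓)  1001-(✓)  11-00(✓)  11-01(✓)  11-10(✓)  11-11(✓)  110-0(✓)  110-1(✓)  1100-(✓)  1101-(✓)  111-0(✓)  111-1(✓)  1110-(✓)  1111-(✓)
size-2^2 implicants → --011  -1-00  -1-11  0--11  00--1  1-01-  11--0(✓)  11--1(✓)  11-0-(✓)  11-1-(✓)  110--(✓)  111--(✓)
size-2^3 implicants → 11---
Unchecked terms (primes): --011, -1-00, -1-11, 0--11, 0-000, 00--1, 0000-, 1-01-, 11---
Minterm coverage:
  m0 ⊆ 0-000,0000-
  m3 ⊆ --011,0--11,00--1
  m5 ⊆ 00--1 [E]
  m7 ⊆ 0--11,00--1
  m8 ⊆ -1-00,0-000
  m11 ⊆ --011,-1-11,0--11
  m12 ⊆ -1-00 [E]
  m15 ⊆ -1-11,0--11
  m18 ⊆ 1-01- [E]
  m19 ⊆ --011,1-01-
  m24 ⊆ -1-00,11---
  m25 ⊆ 11--- [E]
  m26 ⊆ 1-01-,11---
  m27 ⊆ --011,-1-11,1-01-,11---
  m28 ⊆ -1-00,11---
  m29 ⊆ 11--- [E]
  m30 ⊆ 11--- [E]
  m31 ⊆ -1-11,11---
E = {-1-00, 00--1, 1-01-, 11---}

4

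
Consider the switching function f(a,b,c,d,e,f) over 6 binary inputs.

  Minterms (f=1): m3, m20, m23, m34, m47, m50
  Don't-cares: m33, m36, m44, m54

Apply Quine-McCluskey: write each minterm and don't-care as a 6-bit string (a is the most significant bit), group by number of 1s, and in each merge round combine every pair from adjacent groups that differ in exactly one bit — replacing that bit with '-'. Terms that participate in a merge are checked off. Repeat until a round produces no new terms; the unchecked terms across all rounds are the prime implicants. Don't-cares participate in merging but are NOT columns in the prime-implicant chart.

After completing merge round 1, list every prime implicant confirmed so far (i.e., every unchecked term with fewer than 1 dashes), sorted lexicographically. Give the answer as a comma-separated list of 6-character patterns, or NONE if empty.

000011, 010100, 010111, 100001, 101111

Round 0: 000011 010100 010111 100001 100010✓ 100100✓ 101100✓ 101111 110010✓ 110110✓
Round 1: 1-0010 10-100 110-10
PIs = {000011, 010100, 010111, 1-0010, 10-100, 100001, 101111, 110-10}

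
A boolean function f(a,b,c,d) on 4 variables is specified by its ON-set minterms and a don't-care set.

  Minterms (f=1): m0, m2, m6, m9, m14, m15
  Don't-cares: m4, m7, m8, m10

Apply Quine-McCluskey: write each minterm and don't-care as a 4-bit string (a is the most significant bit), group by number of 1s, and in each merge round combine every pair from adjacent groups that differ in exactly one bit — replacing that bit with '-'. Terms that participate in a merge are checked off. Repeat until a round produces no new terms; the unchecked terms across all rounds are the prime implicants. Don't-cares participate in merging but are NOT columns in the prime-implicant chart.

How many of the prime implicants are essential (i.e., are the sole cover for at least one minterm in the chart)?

2

size-2^0 implicants → 0000(✓)  0010(✓)  0100(✓)  0110(✓)  0111(✓)  1000(✓)  1001(✓)  1010(✓)  1110(✓)  1111(✓)
size-2^1 implicants → -000(✓)  -010(✓)  -110(✓)  -111(✓)  0-00(✓)  0-10(✓)  00-0(✓)  01-0(✓)  011-(✓)  1-10(✓)  10-0(✓)  100-  111-(✓)
size-2^2 implicants → --10  -0-0  -11-  0--0
Unchecked terms (primes): --10, -0-0, -11-, 0--0, 100-
Minterm coverage:
  m0 ⊆ -0-0,0--0
  m2 ⊆ --10,-0-0,0--0
  m6 ⊆ --10,-11-,0--0
  m9 ⊆ 100- [E]
  m14 ⊆ --10,-11-
  m15 ⊆ -11- [E]
E = {-11-, 100-}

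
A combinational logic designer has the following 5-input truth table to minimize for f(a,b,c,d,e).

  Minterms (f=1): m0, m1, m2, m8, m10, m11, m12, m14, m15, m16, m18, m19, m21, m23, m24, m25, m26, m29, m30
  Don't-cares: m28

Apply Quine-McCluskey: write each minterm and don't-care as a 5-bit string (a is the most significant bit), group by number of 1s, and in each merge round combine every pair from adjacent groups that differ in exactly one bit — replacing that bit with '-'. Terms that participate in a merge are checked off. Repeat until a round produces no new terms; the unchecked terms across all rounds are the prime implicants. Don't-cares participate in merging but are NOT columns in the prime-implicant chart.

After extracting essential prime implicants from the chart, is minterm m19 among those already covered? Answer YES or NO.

[col 0] 00000*, 00001*, 00010*, 01000*, 01010*, 01011*, 01100*, 01110*, 01111*, 10000*, 10010*, 10011*, 10101*, 10111*, 11000*, 11001*, 11010*, 11100*, 11101*, 11110*
[col 1] -0000*, -0010*, -1000*, -1010*, -1100*, -1110*, 0-000*, 0-010*, 000-0*, 0000-, 01-00*, 01-10*, 01-11*, 010-0*, 0101-*, 011-0*, 0111-*, 1-000*, 1-010*, 1-101, 10-11, 100-0*, 1001-, 101-1, 11-00*, 11-01*, 11-10*, 110-0*, 1100-*, 111-0*, 1110-*
[col 2] --000*, --010*, -00-0*, -1-00*, -1-10*, -10-0*, -11-0*, 0-0-0*, 01--0*, 01-1-, 1-0-0*, 11--0*, 11-0-
[col 3] --0-0, -1--0
Prime implicants: --0-0, -1--0, 0000-, 01-1-, 1-101, 10-11, 1001-, 101-1, 11-0-
PI chart (minterm → PIs covering it):
  0 | --0-0,0000-
  1 | 0000-  (sole → essential)
  2 | --0-0  (sole → essential)
  8 | --0-0,-1--0
  10 | --0-0,-1--0,01-1-
  11 | 01-1-  (sole → essential)
  12 | -1--0  (sole → essential)
  14 | -1--0,01-1-
  15 | 01-1-  (sole → essential)
  16 | --0-0  (sole → essential)
  18 | --0-0,1001-
  19 | 10-11,1001-
  21 | 1-101,101-1
  23 | 10-11,101-1
  24 | --0-0,-1--0,11-0-
  25 | 11-0-  (sole → essential)
  26 | --0-0,-1--0
  29 | 1-101,11-0-
  30 | -1--0  (sole → essential)
Essential prime implicants: --0-0, -1--0, 0000-, 01-1-, 11-0-

NO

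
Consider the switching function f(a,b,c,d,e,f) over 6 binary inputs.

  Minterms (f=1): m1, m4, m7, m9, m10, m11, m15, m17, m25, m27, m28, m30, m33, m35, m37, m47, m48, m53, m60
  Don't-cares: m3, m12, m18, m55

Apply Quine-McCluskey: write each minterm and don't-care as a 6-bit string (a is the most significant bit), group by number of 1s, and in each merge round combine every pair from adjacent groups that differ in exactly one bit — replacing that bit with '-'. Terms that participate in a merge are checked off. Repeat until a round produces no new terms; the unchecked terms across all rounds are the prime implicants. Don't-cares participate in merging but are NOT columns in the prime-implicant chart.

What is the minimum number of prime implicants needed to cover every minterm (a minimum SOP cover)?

size-2^0 implicants → 000001(✓)  000011(✓)  000100(✓)  000111(✓)  001001(✓)  001010(✓)  001011(✓)  001100(✓)  001111(✓)  010001(✓)  010010  011001(✓)  011011(✓)  011100(✓)  011110(✓)  100001(✓)  100011(✓)  100101(✓)  101111(✓)  110000  110101(✓)  110111(✓)  111100(✓)
size-2^1 implicants → -00001(✓)  -00011(✓)  -01111  -11100  0-0001(✓)  0-1001(✓)  0-1011(✓)  0-1100  00-001(✓)  00-011(✓)  00-100  00-111(✓)  000-11(✓)  0000-1(✓)  001-11(✓)  0010-1(✓)  00101-  01-001(✓)  0110-1(✓)  0111-0  1-0101  100-01  1000-1(✓)  1101-1
size-2^2 implicants → -000-1  0--001  0-10-1  00--11  00-0-1
Unchecked terms (primes): -000-1, -01111, -11100, 0--001, 0-10-1, 0-1100, 00--11, 00-0-1, 00-100, 00101-, 010010, 0111-0, 1-0101, 100-01, 110000, 1101-1
Minterm coverage:
  m1 ⊆ -000-1,0--001,00-0-1
  m4 ⊆ 00-100 [E]
  m7 ⊆ 00--11 [E]
  m9 ⊆ 0--001,0-10-1,00-0-1
  m10 ⊆ 00101- [E]
  m11 ⊆ 0-10-1,00--11,00-0-1,00101-
  m15 ⊆ -01111,00--11
  m17 ⊆ 0--001 [E]
  m25 ⊆ 0--001,0-10-1
  m27 ⊆ 0-10-1 [E]
  m28 ⊆ -11100,0-1100,0111-0
  m30 ⊆ 0111-0 [E]
  m33 ⊆ -000-1,100-01
  m35 ⊆ -000-1 [E]
  m37 ⊆ 1-0101,100-01
  m47 ⊆ -01111 [E]
  m48 ⊆ 110000 [E]
  m53 ⊆ 1-0101,1101-1
  m60 ⊆ -11100 [E]
E = {-000-1, -01111, -11100, 0--001, 0-10-1, 00--11, 00-100, 00101-, 0111-0, 110000}
Petrick residual → 1-0101
Cover = b'c'd'f + b'cdef + bcde'f' + a'd'e'f + a'cd'f + a'b'ef + a'b'de'f' + a'b'cd'e + a'bcdf' + ac'de'f + abc'd'e'f'  |cover|=11

11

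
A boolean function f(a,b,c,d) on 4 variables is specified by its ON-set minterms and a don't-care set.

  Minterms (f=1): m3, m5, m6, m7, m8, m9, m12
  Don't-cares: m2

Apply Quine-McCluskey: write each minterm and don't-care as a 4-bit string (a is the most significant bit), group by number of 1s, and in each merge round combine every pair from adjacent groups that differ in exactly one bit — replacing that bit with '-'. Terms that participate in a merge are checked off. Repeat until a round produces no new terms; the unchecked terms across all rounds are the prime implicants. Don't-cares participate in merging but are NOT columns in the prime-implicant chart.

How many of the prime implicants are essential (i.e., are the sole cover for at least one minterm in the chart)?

size-2^0 implicants → 0010(✓)  0011(✓)  0101(✓)  0110(✓)  0111(✓)  1000(✓)  1001(✓)  1100(✓)
size-2^1 implicants → 0-10(✓)  0-11(✓)  001-(✓)  01-1  011-(✓)  1-00  100-
size-2^2 implicants → 0-1-
Unchecked terms (primes): 0-1-, 01-1, 1-00, 100-
Minterm coverage:
  m3 ⊆ 0-1- [E]
  m5 ⊆ 01-1 [E]
  m6 ⊆ 0-1- [E]
  m7 ⊆ 0-1-,01-1
  m8 ⊆ 1-00,100-
  m9 ⊆ 100- [E]
  m12 ⊆ 1-00 [E]
E = {0-1-, 01-1, 1-00, 100-}

4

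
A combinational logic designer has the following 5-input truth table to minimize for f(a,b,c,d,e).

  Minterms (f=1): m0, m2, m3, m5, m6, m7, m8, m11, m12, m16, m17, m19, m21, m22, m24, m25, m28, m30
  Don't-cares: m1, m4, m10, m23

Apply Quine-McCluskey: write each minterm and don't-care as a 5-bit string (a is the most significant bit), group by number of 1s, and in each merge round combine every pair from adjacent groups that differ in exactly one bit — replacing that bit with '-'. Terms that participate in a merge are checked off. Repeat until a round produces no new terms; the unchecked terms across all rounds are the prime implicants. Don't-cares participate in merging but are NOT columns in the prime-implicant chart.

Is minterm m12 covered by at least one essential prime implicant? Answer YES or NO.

Round 0: 00000✓ 00001✓ 00010✓ 00011✓ 00100✓ 00101✓ 00110✓ 00111✓ 01000✓ 01010✓ 01011✓ 01100✓ 10000✓ 10001✓ 10011✓ 10101✓ 10110✓ 10111✓ 11000✓ 11001✓ 11100✓ 11110✓
Round 1: -0000✓ -0001✓ -0011✓ -0101✓ -0110✓ -0111✓ -1000✓ -1100✓ 0-000✓ 0-010✓ 0-011✓ 0-100✓ 00-00✓ 00-01✓ 00-10✓ 00-11✓ 000-0✓ 000-1✓ 0000-✓ 0001-✓ 001-0✓ 001-1✓ 0010-✓ 0011-✓ 01-00✓ 010-0✓ 0101-✓ 1-000✓ 1-001✓ 1-110 10-01✓ 10-11✓ 100-1✓ 1000-✓ 101-1✓ 1011-✓ 11-00✓ 1100-✓ 111-0
Round 2: --000 -0-01✓ -0-11✓ -00-1✓ -000- -01-1✓ -011- -1-00 0--00 0-0-0 0-01- 00--0✓ 00--1✓ 00-0-✓ 00-1-✓ 000--✓ 001--✓ 1-00- 10--1✓
Round 3: -0--1 00---
PIs = {--000, -0--1, -000-, -011-, -1-00, 0--00, 0-0-0, 0-01-, 00---, 1-00-, 1-110, 111-0}
Coverage chart:
  m0: --000,-000-,0--00,0-0-0,00---
  m2: 0-0-0,0-01-,00---
  m3: -0--1,0-01-,00---
  m5: -0--1,00---
  m6: -011-,00---
  m7: -0--1,-011-,00---
  m8: --000,-1-00,0--00,0-0-0
  m11: 0-01- ←essential
  m12: -1-00,0--00
  m16: --000,-000-,1-00-
  m17: -0--1,-000-,1-00-
  m19: -0--1 ←essential
  m21: -0--1 ←essential
  m22: -011-,1-110
  m24: --000,-1-00,1-00-
  m25: 1-00- ←essential
  m28: -1-00,111-0
  m30: 1-110,111-0
Essential: -0--1, 0-01-, 1-00-

NO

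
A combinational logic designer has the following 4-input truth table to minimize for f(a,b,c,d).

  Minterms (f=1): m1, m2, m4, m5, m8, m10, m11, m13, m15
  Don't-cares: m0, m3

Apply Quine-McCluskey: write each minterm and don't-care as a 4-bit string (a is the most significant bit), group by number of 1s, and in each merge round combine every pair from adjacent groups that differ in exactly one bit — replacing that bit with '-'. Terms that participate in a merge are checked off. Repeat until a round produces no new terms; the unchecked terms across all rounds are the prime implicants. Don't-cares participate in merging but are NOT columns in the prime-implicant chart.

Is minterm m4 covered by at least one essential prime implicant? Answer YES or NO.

[col 0] 0000*, 0001*, 0010*, 0011*, 0100*, 0101*, 1000*, 1010*, 1011*, 1101*, 1111*
[col 1] -000*, -010*, -011*, -101, 0-00*, 0-01*, 00-0*, 00-1*, 000-*, 001-*, 010-*, 1-11, 10-0*, 101-*, 11-1
[col 2] -0-0, -01-, 0-0-, 00--
Prime implicants: -0-0, -01-, -101, 0-0-, 00--, 1-11, 11-1
PI chart (minterm → PIs covering it):
  1 | 0-0-,00--
  2 | -0-0,-01-,00--
  4 | 0-0-  (sole → essential)
  5 | -101,0-0-
  8 | -0-0  (sole → essential)
  10 | -0-0,-01-
  11 | -01-,1-11
  13 | -101,11-1
  15 | 1-11,11-1
Essential prime implicants: -0-0, 0-0-

YES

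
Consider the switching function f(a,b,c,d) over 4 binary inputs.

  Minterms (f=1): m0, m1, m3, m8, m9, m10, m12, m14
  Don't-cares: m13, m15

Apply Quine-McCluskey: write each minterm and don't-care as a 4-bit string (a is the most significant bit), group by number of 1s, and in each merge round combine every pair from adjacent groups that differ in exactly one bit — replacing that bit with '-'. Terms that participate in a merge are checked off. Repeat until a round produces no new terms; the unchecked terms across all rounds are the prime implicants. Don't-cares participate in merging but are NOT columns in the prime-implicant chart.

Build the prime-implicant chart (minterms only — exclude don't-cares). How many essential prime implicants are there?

[col 0] 0000*, 0001*, 0011*, 1000*, 1001*, 1010*, 1100*, 1101*, 1110*, 1111*
[col 1] -000*, -001*, 00-1, 000-*, 1-00*, 1-01*, 1-10*, 10-0*, 100-*, 11-0*, 11-1*, 110-*, 111-*
[col 2] -00-, 1--0, 1-0-, 11--
Prime implicants: -00-, 00-1, 1--0, 1-0-, 11--
PI chart (minterm → PIs covering it):
  0 | -00-  (sole → essential)
  1 | -00-,00-1
  3 | 00-1  (sole → essential)
  8 | -00-,1--0,1-0-
  9 | -00-,1-0-
  10 | 1--0  (sole → essential)
  12 | 1--0,1-0-,11--
  14 | 1--0,11--
Essential prime implicants: -00-, 00-1, 1--0

3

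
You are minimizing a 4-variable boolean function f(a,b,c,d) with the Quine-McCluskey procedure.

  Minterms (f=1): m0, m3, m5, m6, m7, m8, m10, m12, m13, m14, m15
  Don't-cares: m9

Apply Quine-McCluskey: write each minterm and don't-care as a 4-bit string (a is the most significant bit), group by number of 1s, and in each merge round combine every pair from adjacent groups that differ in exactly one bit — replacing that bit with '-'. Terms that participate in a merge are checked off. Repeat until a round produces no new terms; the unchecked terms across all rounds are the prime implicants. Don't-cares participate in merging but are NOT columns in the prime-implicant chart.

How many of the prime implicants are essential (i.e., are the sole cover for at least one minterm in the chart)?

size-2^0 implicants → 0000(✓)  0011(✓)  0101(✓)  0110(✓)  0111(✓)  1000(✓)  1001(✓)  1010(✓)  1100(✓)  1101(✓)  1110(✓)  1111(✓)
size-2^1 implicants → -000  -101(✓)  -110(✓)  -111(✓)  0-11  01-1(✓)  011-(✓)  1-00(✓)  1-01(✓)  1-10(✓)  10-0(✓)  100-(✓)  11-0(✓)  11-1(✓)  110-(✓)  111-(✓)
size-2^2 implicants → -1-1  -11-  1--0  1-0-  11--
Unchecked terms (primes): -000, -1-1, -11-, 0-11, 1--0, 1-0-, 11--
Minterm coverage:
  m0 ⊆ -000 [E]
  m3 ⊆ 0-11 [E]
  m5 ⊆ -1-1 [E]
  m6 ⊆ -11- [E]
  m7 ⊆ -1-1,-11-,0-11
  m8 ⊆ -000,1--0,1-0-
  m10 ⊆ 1--0 [E]
  m12 ⊆ 1--0,1-0-,11--
  m13 ⊆ -1-1,1-0-,11--
  m14 ⊆ -11-,1--0,11--
  m15 ⊆ -1-1,-11-,11--
E = {-000, -1-1, -11-, 0-11, 1--0}

5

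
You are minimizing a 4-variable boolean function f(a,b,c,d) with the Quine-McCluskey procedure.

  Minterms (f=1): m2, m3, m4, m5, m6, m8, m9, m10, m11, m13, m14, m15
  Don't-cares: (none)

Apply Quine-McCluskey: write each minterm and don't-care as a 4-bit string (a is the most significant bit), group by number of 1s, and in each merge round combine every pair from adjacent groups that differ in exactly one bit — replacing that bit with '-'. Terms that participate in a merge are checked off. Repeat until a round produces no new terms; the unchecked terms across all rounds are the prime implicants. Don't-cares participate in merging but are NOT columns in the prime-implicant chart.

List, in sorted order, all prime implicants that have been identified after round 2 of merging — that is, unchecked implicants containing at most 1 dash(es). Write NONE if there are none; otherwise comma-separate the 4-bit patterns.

-101, 01-0, 010-

size-2^0 implicants → 0010(✓)  0011(✓)  0100(✓)  0101(✓)  0110(✓)  1000(✓)  1001(✓)  1010(✓)  1011(✓)  1101(✓)  1110(✓)  1111(✓)
size-2^1 implicants → -010(✓)  -011(✓)  -101  -110(✓)  0-10(✓)  001-(✓)  01-0  010-  1-01(✓)  1-10(✓)  1-11(✓)  10-0(✓)  10-1(✓)  100-(✓)  101-(✓)  11-1(✓)  111-(✓)
size-2^2 implicants → --10  -01-  1--1  1-1-  10--
Unchecked terms (primes): --10, -01-, -101, 01-0, 010-, 1--1, 1-1-, 10--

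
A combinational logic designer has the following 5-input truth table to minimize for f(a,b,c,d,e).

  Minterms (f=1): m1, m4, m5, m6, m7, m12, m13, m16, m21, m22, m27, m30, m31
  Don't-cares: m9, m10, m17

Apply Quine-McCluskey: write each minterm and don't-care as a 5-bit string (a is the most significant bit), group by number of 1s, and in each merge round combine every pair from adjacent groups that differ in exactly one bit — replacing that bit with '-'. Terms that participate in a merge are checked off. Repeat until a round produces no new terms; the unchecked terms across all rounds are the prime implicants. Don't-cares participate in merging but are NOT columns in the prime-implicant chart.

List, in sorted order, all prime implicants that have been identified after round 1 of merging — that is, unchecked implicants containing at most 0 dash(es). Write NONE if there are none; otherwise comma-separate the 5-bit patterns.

01010

Round 0: 00001✓ 00100✓ 00101✓ 00110✓ 00111✓ 01001✓ 01010 01100✓ 01101✓ 10000✓ 10001✓ 10101✓ 10110✓ 11011✓ 11110✓ 11111✓
Round 1: -0001✓ -0101✓ -0110 0-001✓ 0-100✓ 0-101✓ 00-01✓ 001-0✓ 001-1✓ 0010-✓ 0011-✓ 01-01✓ 0110-✓ 1-110 10-01✓ 1000- 11-11 1111-
Round 2: -0-01 0--01 0-10- 001--
PIs = {-0-01, -0110, 0--01, 0-10-, 001--, 01010, 1-110, 1000-, 11-11, 1111-}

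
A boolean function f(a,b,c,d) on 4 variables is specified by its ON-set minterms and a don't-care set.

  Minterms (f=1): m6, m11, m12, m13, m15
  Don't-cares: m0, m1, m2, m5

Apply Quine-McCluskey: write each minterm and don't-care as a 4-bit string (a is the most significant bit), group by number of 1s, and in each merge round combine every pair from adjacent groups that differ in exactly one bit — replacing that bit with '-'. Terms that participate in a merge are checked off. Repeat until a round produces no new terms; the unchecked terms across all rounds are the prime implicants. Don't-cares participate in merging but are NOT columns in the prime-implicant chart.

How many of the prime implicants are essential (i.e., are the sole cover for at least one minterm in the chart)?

3

Round 0: 0000✓ 0001✓ 0010✓ 0101✓ 0110✓ 1011✓ 1100✓ 1101✓ 1111✓
Round 1: -101 0-01 0-10 00-0 000- 1-11 11-1 110-
PIs = {-101, 0-01, 0-10, 00-0, 000-, 1-11, 11-1, 110-}
Coverage chart:
  m6: 0-10 ←essential
  m11: 1-11 ←essential
  m12: 110- ←essential
  m13: -101,11-1,110-
  m15: 1-11,11-1
Essential: 0-10, 1-11, 110-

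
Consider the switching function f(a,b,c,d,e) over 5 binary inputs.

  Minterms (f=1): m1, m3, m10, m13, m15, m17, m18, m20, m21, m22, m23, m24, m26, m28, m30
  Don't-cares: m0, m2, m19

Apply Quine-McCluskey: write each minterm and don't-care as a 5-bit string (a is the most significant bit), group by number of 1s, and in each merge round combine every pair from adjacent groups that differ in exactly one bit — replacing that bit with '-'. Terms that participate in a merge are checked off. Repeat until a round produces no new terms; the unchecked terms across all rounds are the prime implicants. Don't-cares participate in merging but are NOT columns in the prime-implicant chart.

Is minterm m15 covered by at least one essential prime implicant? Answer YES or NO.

YES

Round 0: 00000✓ 00001✓ 00010✓ 00011✓ 01010✓ 01101✓ 01111✓ 10001✓ 10010✓ 10011✓ 10100✓ 10101✓ 10110✓ 10111✓ 11000✓ 11010✓ 11100✓ 11110✓
Round 1: -0001✓ -0010✓ -0011✓ -1010✓ 0-010✓ 000-0✓ 000-1✓ 0000-✓ 0001-✓ 011-1 1-010✓ 1-100✓ 1-110✓ 10-01✓ 10-10✓ 10-11✓ 100-1✓ 1001-✓ 101-0✓ 101-1✓ 1010-✓ 1011-✓ 11-00✓ 11-10✓ 110-0✓ 111-0✓
Round 2: --010 -00-1 -001- 000-- 1--10 1-1-0 10--1 10-1- 101-- 11--0
PIs = {--010, -00-1, -001-, 000--, 011-1, 1--10, 1-1-0, 10--1, 10-1-, 101--, 11--0}
Coverage chart:
  m1: -00-1,000--
  m3: -00-1,-001-,000--
  m10: --010 ←essential
  m13: 011-1 ←essential
  m15: 011-1 ←essential
  m17: -00-1,10--1
  m18: --010,-001-,1--10,10-1-
  m20: 1-1-0,101--
  m21: 10--1,101--
  m22: 1--10,1-1-0,10-1-,101--
  m23: 10--1,10-1-,101--
  m24: 11--0 ←essential
  m26: --010,1--10,11--0
  m28: 1-1-0,11--0
  m30: 1--10,1-1-0,11--0
Essential: --010, 011-1, 11--0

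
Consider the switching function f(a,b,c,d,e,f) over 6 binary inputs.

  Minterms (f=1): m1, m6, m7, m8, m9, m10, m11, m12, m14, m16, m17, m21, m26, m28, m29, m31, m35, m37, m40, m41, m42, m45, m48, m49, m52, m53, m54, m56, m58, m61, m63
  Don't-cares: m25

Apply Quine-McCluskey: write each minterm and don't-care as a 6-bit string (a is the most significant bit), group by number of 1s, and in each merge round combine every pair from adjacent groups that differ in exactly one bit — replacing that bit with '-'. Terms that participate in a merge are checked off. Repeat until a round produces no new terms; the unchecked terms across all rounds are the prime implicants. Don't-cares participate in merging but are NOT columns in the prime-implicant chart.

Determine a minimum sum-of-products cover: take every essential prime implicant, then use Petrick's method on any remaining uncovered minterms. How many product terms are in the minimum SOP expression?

Round 0: 000001✓ 000110✓ 000111✓ 001000✓ 001001✓ 001010✓ 001011✓ 001100✓ 001110✓ 010000✓ 010001✓ 010101✓ 011001✓ 011010✓ 011100✓ 011101✓ 011111✓ 100011 100101✓ 101000✓ 101001✓ 101010✓ 101101✓ 110000✓ 110001✓ 110100✓ 110101✓ 110110✓ 111000✓ 111010✓ 111101✓ 111111✓
Round 1: -01000✓ -01001✓ -01010✓ -10000✓ -10001✓ -10101✓ -11010✓ -11101✓ -11111✓ 0-0001✓ 0-1001✓ 0-1010✓ 0-1100 00-001✓ 00-110 00011- 001-00✓ 001-10✓ 0010-0✓ 0010-1✓ 00100-✓ 00101-✓ 0011-0✓ 01-001✓ 01-101✓ 010-01✓ 01000-✓ 011-01✓ 0111-1✓ 01110- 1-0101✓ 1-1000✓ 1-1010✓ 1-1101✓ 10-101✓ 101-01 1010-0✓ 10100-✓ 11-000 11-101✓ 110-00✓ 110-01✓ 11000-✓ 1101-0 11010-✓ 1110-0✓ 1111-1✓
Round 2: --1010 -010-0 -0100- -1-101 -10-01 -1000- -111-1 0--001 001--0 0010-- 01--01 1--101 1-10-0 110-0-
PIs = {--1010, -010-0, -0100-, -1-101, -10-01, -1000-, -111-1, 0--001, 0-1100, 00-110, 00011-, 001--0, 0010--, 01--01, 01110-, 1--101, 1-10-0, 100011, 101-01, 11-000, 110-0-, 1101-0}
Coverage chart:
  m1: 0--001 ←essential
  m6: 00-110,00011-
  m7: 00011- ←essential
  m8: -010-0,-0100-,001--0,0010--
  m9: -0100-,0--001,0010--
  m10: --1010,-010-0,001--0,0010--
  m11: 0010-- ←essential
  m12: 0-1100,001--0
  m14: 00-110,001--0
  m16: -1000- ←essential
  m17: -10-01,-1000-,0--001,01--01
  m21: -1-101,-10-01,01--01
  m26: --1010 ←essential
  m28: 0-1100,01110-
  m29: -1-101,-111-1,01--01,01110-
  m31: -111-1 ←essential
  m35: 100011 ←essential
  m37: 1--101 ←essential
  m40: -010-0,-0100-,1-10-0
  m41: -0100-,101-01
  m42: --1010,-010-0,1-10-0
  m45: 1--101,101-01
  m48: -1000-,11-000,110-0-
  m49: -10-01,-1000-,110-0-
  m52: 110-0-,1101-0
  m53: -1-101,-10-01,1--101,110-0-
  m54: 1101-0 ←essential
  m56: 1-10-0,11-000
  m58: --1010,1-10-0
  m61: -1-101,-111-1,1--101
  m63: -111-1 ←essential
Essential: --1010, -1000-, -111-1, 0--001, 00011-, 0010--, 1--101, 100011, 1101-0
Petrick residual → -0100-, -1-101, 0-1100, 00-110, 1-10-0
Min cover (14 terms): cd'ef' + b'cd'e' + bde'f + bc'd'e' + bcdf + a'd'e'f + a'cde'f' + a'b'def' + a'b'c'de + a'b'cd' + ade'f + acd'f' + ab'c'd'ef + abc'df'

14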